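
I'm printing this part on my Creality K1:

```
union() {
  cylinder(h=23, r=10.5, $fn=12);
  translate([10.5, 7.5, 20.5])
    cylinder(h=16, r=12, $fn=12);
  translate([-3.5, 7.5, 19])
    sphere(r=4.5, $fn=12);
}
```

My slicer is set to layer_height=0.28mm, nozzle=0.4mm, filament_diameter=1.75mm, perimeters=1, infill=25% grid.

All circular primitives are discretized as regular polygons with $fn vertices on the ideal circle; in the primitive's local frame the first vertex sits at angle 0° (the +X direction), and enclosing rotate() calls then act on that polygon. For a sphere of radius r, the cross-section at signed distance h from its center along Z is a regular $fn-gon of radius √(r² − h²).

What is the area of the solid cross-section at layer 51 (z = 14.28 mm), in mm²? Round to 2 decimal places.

At z = 14.28 mm: the cylinder: section is a regular 12-gon, circumradius r=10.5 (area = (12/2)·10.500²·sin(360°/12) = 330.75 mm²); the cylinder at (10.5, 7.5) is not intersected at this z (z outside [20.5, 36.5]); the sphere at (-3.5, 7.5) does not reach this height (|z−center|=4.720 > r=4.5); Taking the union: only the r=10.5 cylinder is present, so the union is just that shape — area = 330.75 mm². Overall, the cross-section is a single solid region. Net area = 330.75 mm².

330.75 mm²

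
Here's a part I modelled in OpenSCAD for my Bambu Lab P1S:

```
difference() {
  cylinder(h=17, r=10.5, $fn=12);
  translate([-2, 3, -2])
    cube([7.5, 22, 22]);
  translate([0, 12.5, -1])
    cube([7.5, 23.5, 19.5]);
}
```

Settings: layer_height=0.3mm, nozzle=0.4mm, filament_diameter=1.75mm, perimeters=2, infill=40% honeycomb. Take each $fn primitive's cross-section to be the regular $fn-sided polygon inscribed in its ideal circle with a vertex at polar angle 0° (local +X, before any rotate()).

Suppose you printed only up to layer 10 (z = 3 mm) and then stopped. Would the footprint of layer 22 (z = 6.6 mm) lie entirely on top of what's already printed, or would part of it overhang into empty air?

entirely on top

Compare the two slices. At z = 3: the r=10.5 cylinder contributes a regular 12-gon of circumradius 10.5 (area = (12/2)·10.500²·sin(360°/12) = 330.75 mm²); the cube at (-2, 3) is present — its section is the full 7.5×22 rectangle (area 165.00 mm²); the 7.5×23.5 cube at (0, 12.5) contributes its full rectangle (area 176.25 mm²); Subtracting the remaining from the first: starting from the r=10.5 cylinder (330.75 mm²), the 7.5×22 cube at (-2, 3) partially overlaps it — only the 51.64 mm² overlap (of its 165.00 mm²) is removed, clipping the outline; the 7.5×23.5 cube at (0, 12.5) misses the remaining region (no effect) — area = 279.11 mm². At z = 6.6: the cylinder: section is a regular 12-gon, circumradius r=10.5 (area = (12/2)·10.500²·sin(360°/12) = 330.75 mm²); the 7.5×22 cube at (-2, 3) contributes its full rectangle (area 165.00 mm²); the 7.5×23.5 cube at (0, 12.5) contributes its full rectangle (area 176.25 mm²); After the difference (first − rest): starting from the r=10.5 cylinder (330.75 mm²), the 7.5×22 cube at (-2, 3) partially overlaps it — only the 51.64 mm² overlap (of its 165.00 mm²) is removed, clipping the outline; the 7.5×23.5 cube at (0, 12.5) misses the remaining region (no effect) — area = 279.11 mm². Checking containment: the cross-section at z = 6.6 is a subset of the cross-section at z = 3.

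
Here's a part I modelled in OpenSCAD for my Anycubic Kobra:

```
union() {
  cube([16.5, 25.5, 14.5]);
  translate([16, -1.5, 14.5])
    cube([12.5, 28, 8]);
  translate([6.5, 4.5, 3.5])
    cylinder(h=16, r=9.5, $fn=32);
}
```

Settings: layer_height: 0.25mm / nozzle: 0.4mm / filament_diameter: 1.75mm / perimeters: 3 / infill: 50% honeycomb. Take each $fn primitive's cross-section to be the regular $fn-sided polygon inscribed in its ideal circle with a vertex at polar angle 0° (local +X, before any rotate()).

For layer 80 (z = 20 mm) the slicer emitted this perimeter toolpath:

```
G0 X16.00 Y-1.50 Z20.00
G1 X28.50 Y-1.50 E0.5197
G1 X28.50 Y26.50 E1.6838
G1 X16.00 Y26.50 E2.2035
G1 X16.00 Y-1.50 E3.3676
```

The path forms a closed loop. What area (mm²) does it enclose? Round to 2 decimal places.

Apply the shoelace formula to the sequence of (X, Y) vertices; enclosed area = 350.00 mm².

350.00 mm²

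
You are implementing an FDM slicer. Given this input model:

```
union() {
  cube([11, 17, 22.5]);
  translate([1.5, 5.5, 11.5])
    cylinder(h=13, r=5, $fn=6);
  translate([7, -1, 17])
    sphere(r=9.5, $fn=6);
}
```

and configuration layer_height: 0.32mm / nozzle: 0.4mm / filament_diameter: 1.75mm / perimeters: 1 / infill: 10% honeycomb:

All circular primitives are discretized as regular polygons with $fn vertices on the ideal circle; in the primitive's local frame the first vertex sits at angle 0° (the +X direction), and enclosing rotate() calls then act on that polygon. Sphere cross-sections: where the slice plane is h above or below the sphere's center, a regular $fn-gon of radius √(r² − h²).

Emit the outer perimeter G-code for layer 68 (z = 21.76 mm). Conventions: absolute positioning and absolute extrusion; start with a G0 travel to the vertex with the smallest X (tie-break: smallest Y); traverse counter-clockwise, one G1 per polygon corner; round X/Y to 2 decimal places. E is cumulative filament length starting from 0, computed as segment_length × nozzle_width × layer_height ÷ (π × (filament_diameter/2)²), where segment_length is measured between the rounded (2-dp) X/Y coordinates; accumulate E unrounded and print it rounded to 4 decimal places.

G0 X-3.50 Y5.50 Z21.76
G1 X-1.00 Y1.17 E0.2661
G1 X0.00 Y1.17 E0.3193
G1 X0.00 Y1.12 E0.3220
G1 X-1.22 Y-1.00 E0.4521
G1 X2.89 Y-8.12 E0.8896
G1 X11.11 Y-8.12 E1.3271
G1 X15.22 Y-1.00 E1.7645
G1 X11.11 Y6.12 E2.2020
G1 X11.00 Y6.12 E2.2079
G1 X11.00 Y17.00 E2.7869
G1 X0.00 Y17.00 E3.3723
G1 X0.00 Y9.83 E3.7538
G1 X-1.00 Y9.83 E3.8070
G1 X-3.50 Y5.50 E4.0731

At z = 21.76 mm: the cube is present — its section is the full 11×17 rectangle; the r=5 cylinder at (1.5, 5.5) contributes a regular 6-gon of circumradius 5; the r=9.5 sphere at (7, -1) slices to a regular 6-gon of circumradius 8.221 (√(r²−h²) with h=4.76 from center); Combining (union): the regions partially overlap (shared area 105.56 mm²), so overlapping operands fuse into one piece — 1 connected region. The outline is a single polygon with 14 vertices. Extrusion per mm of travel: 0.4 × 0.32 / (π × 0.875²) = 0.053216. Accumulating E over each segment gives final E = 4.0731.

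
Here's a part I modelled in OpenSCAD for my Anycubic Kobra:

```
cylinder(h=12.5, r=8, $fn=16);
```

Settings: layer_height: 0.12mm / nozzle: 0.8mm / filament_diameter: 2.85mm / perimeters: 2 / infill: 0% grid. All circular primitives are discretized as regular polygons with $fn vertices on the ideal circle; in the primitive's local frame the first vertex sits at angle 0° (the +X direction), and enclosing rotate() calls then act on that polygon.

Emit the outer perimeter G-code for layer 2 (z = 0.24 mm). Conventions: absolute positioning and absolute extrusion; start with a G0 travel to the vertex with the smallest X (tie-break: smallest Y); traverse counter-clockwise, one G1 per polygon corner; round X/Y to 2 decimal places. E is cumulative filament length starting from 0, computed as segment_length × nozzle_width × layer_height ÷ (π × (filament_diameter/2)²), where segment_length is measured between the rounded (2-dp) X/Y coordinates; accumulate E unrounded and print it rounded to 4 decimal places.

G0 X-8.00 Y0.00 Z0.24
G1 X-7.39 Y-3.06 E0.0470
G1 X-5.66 Y-5.66 E0.0940
G1 X-3.06 Y-7.39 E0.1409
G1 X0.00 Y-8.00 E0.1879
G1 X3.06 Y-7.39 E0.2349
G1 X5.66 Y-5.66 E0.2819
G1 X7.39 Y-3.06 E0.3288
G1 X8.00 Y0.00 E0.3758
G1 X7.39 Y3.06 E0.4228
G1 X5.66 Y5.66 E0.4698
G1 X3.06 Y7.39 E0.5167
G1 X0.00 Y8.00 E0.5637
G1 X-3.06 Y7.39 E0.6107
G1 X-5.66 Y5.66 E0.6577
G1 X-7.39 Y3.06 E0.7046
G1 X-8.00 Y0.00 E0.7516

At z = 0.24 mm: the r=8 cylinder contributes a regular 16-gon of circumradius 8. The outline is a single polygon with 16 vertices. Extrusion per mm of travel: 0.8 × 0.12 / (π × 1.425²) = 0.015048. Accumulating E over each segment gives final E = 0.7516.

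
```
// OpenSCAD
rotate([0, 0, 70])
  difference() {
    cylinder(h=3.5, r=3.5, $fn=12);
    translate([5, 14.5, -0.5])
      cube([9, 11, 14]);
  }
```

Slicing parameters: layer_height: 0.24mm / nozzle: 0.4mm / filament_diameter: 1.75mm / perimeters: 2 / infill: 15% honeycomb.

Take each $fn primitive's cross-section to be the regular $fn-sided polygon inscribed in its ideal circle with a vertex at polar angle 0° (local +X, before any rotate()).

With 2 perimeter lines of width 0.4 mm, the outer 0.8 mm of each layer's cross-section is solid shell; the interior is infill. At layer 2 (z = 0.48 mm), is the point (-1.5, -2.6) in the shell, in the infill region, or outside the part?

At z = 0.48 mm: the r=3.5 cylinder contributes a regular 12-gon of circumradius 3.5; the cube at (5, 14.5) is present — its section is the full 9×11 rectangle; Subtracting the remaining from the first: starting from the r=3.5 cylinder, the 9×11 cube at (5, 14.5) misses the remaining region (no effect) — 1 connected region; (whole slice rotated 70° about Z — lengths, areas and connectivity unchanged). Overall, the cross-section is a single solid region. Undo the 70° rotation: the query point maps to (-2.956, 0.520) in the un-rotated model frame. The nearest boundary edge runs (-3.50, 0.00)→(-3.03, 1.75); distance from the point to it = 0.39 mm. The point is inside the cross-section, 0.39 mm from the nearest boundary — within the 0.8 mm shell band (2 × 0.4).

shell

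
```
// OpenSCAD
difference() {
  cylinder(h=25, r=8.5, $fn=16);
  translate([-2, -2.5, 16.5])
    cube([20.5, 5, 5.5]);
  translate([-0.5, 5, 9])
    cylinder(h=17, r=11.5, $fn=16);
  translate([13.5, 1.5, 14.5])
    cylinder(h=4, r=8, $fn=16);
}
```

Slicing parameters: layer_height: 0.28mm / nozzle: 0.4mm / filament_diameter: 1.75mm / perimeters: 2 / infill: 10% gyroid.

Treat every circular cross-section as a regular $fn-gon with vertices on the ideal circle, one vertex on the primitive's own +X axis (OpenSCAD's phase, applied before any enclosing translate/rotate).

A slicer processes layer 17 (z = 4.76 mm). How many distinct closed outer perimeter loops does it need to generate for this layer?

1

At z = 4.76 mm: the r=8.5 cylinder gives a regular 16-gon of circumradius 8.5 (constant along its height); the cube at (-2, -2.5) does not reach this height (z outside [16.5, 22]); the cylinder at (-0.5, 5) is not intersected at this z (z outside [9, 26]); the cylinder at (13.5, 1.5) is absent (z outside [14.5, 18.5]); After the difference (first − rest): none of the subtracted shapes is present at this height, so the r=8.5 cylinder is unchanged — 1 connected region. The result has 1 disconnected region.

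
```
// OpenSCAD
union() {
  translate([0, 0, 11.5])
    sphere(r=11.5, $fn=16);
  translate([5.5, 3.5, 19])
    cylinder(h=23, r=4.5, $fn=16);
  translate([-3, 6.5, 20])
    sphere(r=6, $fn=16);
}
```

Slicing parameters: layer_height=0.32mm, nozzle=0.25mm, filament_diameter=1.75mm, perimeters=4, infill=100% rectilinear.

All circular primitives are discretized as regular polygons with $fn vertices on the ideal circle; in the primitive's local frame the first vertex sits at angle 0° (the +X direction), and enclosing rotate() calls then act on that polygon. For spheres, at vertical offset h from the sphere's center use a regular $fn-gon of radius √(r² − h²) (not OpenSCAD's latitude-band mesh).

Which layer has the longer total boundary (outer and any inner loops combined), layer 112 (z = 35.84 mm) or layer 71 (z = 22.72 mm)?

layer 71 (z = 22.72 mm)

Layer 112 (z = 35.84): the sphere does not reach this height (|z−center|=24.340 > r=11.5); the r=4.5 cylinder at (5.5, 3.5) gives a regular 16-gon of circumradius 4.5 (constant along its height) (perimeter = 2·16·4.500·sin(180°/16) = 28.09 mm); the sphere at (-3, 6.5) is not intersected at this z (|z−center|=15.840 > r=6); Combining (union): only the r=4.5 cylinder at (5.5, 3.5) is present, so the union is just that shape — boundary = 28.09 mm. So its perimeter = 28.09 mm. Layer 71 (z = 22.72): the r=11.5 sphere contributes a regular 16-gon of circumradius √(11.5²−11.22²) = 2.522 (perimeter = 2·16·2.522·sin(180°/16) = 15.75 mm); the r=4.5 cylinder at (5.5, 3.5) contributes a regular 16-gon of circumradius 4.5 (perimeter = 2·16·4.500·sin(180°/16) = 28.09 mm); the r=6 sphere at (-3, 6.5) slices to a regular 16-gon of circumradius 5.348 (√(r²−h²) with h=2.72 from center) (perimeter = 2·16·5.348·sin(180°/16) = 33.39 mm); Taking the union: the regions partially overlap (shared area 3.49 mm²), so the edge portions inside another operand are dropped and the merged outline is re-measured after clipping — boundary (outer + 1 inner loop) = 59.22 mm. So its perimeter = 59.22 mm. Layer 71 is larger (59.22 vs 28.09 mm).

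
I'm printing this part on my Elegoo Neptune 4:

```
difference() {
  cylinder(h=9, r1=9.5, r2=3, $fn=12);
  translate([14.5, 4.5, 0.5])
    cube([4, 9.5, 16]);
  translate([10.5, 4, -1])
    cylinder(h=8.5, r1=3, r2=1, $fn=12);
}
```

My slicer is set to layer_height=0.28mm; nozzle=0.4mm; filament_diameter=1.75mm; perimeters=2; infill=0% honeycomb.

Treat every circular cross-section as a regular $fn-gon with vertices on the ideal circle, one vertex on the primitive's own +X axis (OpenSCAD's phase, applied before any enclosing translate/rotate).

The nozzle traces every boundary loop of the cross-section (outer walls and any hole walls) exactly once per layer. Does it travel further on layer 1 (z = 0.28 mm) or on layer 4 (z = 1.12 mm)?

Layer 1 (z = 0.28): the cone (r1=9.5→r2=3) has section circumradius 9.298 here — a regular 12-gon (perimeter = 2·12·9.298·sin(180°/12) = 57.75 mm); the cube at (14.5, 4.5) is absent (z outside [0.5, 16.5]); the cone at (10.5, 4): at t=0.151 of its height the radius interpolates to r₁+(r₂−r₁)t = 2.699, giving a regular 12-gon of that circumradius (perimeter = 2·12·2.699·sin(180°/12) = 16.76 mm); Taking the first minus the rest: starting from the cone, the cone at (10.5, 4) partially overlaps it — only the 0.86 mm² overlap (of its 21.85 mm²) is removed, clipping the outline — boundary = 57.95 mm. So its perimeter = 57.95 mm. Layer 4 (z = 1.12): the cone: at t=0.124 of its height the radius interpolates to r₁+(r₂−r₁)t = 8.691, giving a regular 12-gon of that circumradius (perimeter = 2·12·8.691·sin(180°/12) = 53.99 mm); the cube at (14.5, 4.5) is present — its section is the full 4×9.5 rectangle (perimeter 27.00 mm); the cone at (10.5, 4) contributes a regular 12-gon of circumradius 2.501 (interpolated between r1=3 and r2=1 at t=0.249) (perimeter = 2·12·2.501·sin(180°/12) = 15.54 mm); Subtracting the remaining from the first: starting from the cone, the 4×9.5 cube at (14.5, 4.5) misses the remaining region (no effect); the cone at (10.5, 4) misses the remaining region (no effect) — boundary = 53.99 mm. So its perimeter = 53.99 mm. Layer 1 is larger (57.95 vs 53.99 mm).

layer 1 (z = 0.28 mm)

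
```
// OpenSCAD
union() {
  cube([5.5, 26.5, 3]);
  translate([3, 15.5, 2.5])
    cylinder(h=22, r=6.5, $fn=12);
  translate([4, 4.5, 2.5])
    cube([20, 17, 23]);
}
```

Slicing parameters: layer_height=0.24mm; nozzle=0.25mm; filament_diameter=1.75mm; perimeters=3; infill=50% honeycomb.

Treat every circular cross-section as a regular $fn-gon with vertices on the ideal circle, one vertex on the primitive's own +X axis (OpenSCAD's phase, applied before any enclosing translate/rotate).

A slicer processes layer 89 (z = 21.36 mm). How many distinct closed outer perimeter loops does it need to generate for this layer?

1

At z = 21.36 mm: the cube is not intersected at this z (z outside [0, 3]); the r=6.5 cylinder at (3, 15.5) gives a regular 12-gon of circumradius 6.5 (constant along its height); the cube at (4, 4.5) (footprint 20×17) is included at this height; Combining (union): the regions partially overlap (shared area 50.54 mm²), so overlapping operands fuse into one piece — 1 connected region. The result has 1 disconnected region.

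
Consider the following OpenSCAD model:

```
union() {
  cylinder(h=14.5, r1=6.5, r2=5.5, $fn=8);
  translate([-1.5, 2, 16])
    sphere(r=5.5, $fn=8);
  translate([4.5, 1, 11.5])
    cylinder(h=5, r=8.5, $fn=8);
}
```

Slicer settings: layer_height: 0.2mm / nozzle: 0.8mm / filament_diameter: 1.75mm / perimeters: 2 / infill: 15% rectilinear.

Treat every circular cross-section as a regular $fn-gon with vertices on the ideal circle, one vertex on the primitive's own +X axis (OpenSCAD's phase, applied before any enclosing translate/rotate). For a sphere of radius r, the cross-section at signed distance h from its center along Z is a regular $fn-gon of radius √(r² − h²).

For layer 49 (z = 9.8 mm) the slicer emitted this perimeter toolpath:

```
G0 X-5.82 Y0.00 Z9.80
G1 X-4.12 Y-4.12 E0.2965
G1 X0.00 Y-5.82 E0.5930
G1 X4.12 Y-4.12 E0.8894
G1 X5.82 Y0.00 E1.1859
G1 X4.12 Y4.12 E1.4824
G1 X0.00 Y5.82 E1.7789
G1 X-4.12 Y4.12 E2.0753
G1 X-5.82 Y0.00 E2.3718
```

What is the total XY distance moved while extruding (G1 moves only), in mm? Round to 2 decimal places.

35.66 mm

Sum the Euclidean lengths of each G1 segment: total = 35.66 mm.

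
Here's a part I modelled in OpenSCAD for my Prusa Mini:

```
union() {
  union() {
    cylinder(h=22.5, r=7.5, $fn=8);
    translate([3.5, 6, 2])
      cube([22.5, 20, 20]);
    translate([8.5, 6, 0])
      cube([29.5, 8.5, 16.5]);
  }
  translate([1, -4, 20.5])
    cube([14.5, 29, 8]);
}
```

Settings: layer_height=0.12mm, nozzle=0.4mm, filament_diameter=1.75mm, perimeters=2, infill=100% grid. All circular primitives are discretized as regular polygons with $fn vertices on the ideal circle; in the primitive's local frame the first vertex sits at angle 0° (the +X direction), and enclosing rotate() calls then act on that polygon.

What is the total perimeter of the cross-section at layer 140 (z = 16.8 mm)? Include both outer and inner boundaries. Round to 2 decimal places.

At z = 16.8 mm: the cylinder: section is a regular 8-gon, circumradius r=7.5 (perimeter = 2·8·7.500·sin(180°/8) = 45.92 mm); the 22.5×20 cube at (3.5, 6) contributes its full rectangle (perimeter 85.00 mm); the cube at (8.5, 6) is absent (z outside [0, 16.5]); Combining (union): the regions partially overlap (shared area 0.00 mm²), so the edge portions inside another operand are dropped and the merged outline is re-measured after clipping — boundary = 130.62 mm; the cube at (1, -4) is absent (z outside [20.5, 28.5]); Taking the union: only the result so far is present, so the union is just that shape — boundary = 130.62 mm. Overall, the cross-section is a single solid region. Total boundary length (outer) = 130.62 mm.

130.62 mm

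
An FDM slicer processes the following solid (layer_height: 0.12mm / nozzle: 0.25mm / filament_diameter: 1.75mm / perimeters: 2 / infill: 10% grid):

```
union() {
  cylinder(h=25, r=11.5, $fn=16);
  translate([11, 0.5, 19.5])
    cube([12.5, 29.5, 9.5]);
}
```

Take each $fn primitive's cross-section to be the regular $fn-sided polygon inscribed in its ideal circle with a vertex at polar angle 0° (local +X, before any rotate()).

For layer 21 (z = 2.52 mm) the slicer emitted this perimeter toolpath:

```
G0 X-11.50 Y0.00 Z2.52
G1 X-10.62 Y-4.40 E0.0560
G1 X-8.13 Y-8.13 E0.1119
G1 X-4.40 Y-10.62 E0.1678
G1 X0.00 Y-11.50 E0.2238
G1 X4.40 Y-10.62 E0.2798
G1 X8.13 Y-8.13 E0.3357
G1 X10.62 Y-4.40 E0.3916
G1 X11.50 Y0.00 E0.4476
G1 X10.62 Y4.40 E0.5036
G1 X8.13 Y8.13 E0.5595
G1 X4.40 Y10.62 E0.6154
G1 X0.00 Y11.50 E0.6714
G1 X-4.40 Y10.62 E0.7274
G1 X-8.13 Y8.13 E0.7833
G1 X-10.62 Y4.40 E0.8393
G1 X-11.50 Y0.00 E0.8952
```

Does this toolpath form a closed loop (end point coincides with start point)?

yes

Start point (G0): (-11.50, 0.00). End point (last G1): the path returns to the start — closed.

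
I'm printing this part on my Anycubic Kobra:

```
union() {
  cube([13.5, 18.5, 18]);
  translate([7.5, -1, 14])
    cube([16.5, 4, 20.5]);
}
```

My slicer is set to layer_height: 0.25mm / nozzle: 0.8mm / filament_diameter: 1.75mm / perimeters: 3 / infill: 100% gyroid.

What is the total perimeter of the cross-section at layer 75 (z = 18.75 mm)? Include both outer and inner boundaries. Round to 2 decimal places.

At z = 18.75 mm: the cube is not intersected at this z (z outside [0, 18]); the 16.5×4 cube at (7.5, -1) contributes its full rectangle (perimeter 41.00 mm); Combining (union): only the 16.5×4 cube at (7.5, -1) is present, so the union is just that shape — boundary = 41.00 mm. Overall, the cross-section is a single solid region. Total boundary length (outer) = 41.00 mm.

41.00 mm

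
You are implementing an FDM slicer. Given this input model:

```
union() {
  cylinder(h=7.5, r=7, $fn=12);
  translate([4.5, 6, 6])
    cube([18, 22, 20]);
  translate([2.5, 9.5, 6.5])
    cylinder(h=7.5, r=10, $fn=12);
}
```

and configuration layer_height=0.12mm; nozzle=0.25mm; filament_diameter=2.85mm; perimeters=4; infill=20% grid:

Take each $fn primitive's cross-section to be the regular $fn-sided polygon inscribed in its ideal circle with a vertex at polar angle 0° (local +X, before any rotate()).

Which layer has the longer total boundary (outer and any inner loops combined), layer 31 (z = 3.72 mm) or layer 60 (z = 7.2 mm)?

layer 60 (z = 7.2 mm)

Layer 31 (z = 3.72): the cylinder: section is a regular 12-gon, circumradius r=7 (perimeter = 2·12·7.000·sin(180°/12) = 43.48 mm); the cube at (4.5, 6) does not reach this height (z outside [6, 26]); the cylinder at (2.5, 9.5) is not intersected at this z (z outside [6.5, 14]); Combining (union): only the r=7 cylinder is present, so the union is just that shape — boundary = 43.48 mm. So its perimeter = 43.48 mm. Layer 60 (z = 7.2): the r=7 cylinder contributes a regular 12-gon of circumradius 7 (perimeter = 2·12·7.000·sin(180°/12) = 43.48 mm); the cube at (4.5, 6) is present — its section is the full 18×22 rectangle (perimeter 80.00 mm); the r=10 cylinder at (2.5, 9.5) contributes a regular 12-gon of circumradius 10 (perimeter = 2·12·10.000·sin(180°/12) = 62.12 mm); Merging all regions: the regions partially overlap (shared area 143.37 mm²), so the edge portions inside another operand are dropped and the merged outline is re-measured after clipping — boundary = 117.64 mm. So its perimeter = 117.64 mm. Layer 60 is larger (117.64 vs 43.48 mm).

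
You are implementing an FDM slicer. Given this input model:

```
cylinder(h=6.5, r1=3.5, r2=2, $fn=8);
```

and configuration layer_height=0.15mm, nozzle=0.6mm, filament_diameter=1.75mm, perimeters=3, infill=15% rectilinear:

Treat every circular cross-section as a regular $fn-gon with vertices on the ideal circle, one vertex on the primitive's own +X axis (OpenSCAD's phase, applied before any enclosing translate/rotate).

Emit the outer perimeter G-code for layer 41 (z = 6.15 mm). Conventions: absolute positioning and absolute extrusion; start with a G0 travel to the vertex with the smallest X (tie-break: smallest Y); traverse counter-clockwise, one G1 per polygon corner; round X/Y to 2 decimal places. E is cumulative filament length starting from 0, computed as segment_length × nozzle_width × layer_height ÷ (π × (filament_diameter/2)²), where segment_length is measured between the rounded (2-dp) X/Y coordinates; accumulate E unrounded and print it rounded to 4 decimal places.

G0 X-2.08 Y0.00 Z6.15
G1 X-1.47 Y-1.47 E0.0596
G1 X0.00 Y-2.08 E0.1191
G1 X1.47 Y-1.47 E0.1787
G1 X2.08 Y0.00 E0.2382
G1 X1.47 Y1.47 E0.2978
G1 X0.00 Y2.08 E0.3573
G1 X-1.47 Y1.47 E0.4169
G1 X-2.08 Y0.00 E0.4764

At z = 6.15 mm: the cone contributes a regular 8-gon of circumradius 2.081 (interpolated between r1=3.5 and r2=2 at t=0.946). The outline is a single polygon with 8 vertices. Extrusion per mm of travel: 0.6 × 0.15 / (π × 0.875²) = 0.037418. Accumulating E over each segment gives final E = 0.4764.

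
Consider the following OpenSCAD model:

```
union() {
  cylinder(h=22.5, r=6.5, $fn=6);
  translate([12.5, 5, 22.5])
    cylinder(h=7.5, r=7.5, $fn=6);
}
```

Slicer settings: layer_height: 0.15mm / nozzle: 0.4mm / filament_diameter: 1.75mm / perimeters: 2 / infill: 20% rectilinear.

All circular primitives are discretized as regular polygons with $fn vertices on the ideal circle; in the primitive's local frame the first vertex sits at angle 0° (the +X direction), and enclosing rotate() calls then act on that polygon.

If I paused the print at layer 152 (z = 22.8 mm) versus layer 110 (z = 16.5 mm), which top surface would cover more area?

Layer 152 (z = 22.8): the cylinder is absent (z outside [0, 22.5]); the r=7.5 cylinder at (12.5, 5) gives a regular 6-gon of circumradius 7.5 (constant along its height) (area = (6/2)·7.500²·sin(360°/6) = 146.14 mm²); Merging all regions: only the r=7.5 cylinder at (12.5, 5) is present, so the union is just that shape — area = 146.14 mm². So its area = 146.14 mm². Layer 110 (z = 16.5): the r=6.5 cylinder gives a regular 6-gon of circumradius 6.5 (constant along its height) (area = (6/2)·6.500²·sin(360°/6) = 109.77 mm²); the cylinder at (12.5, 5) is absent (z outside [22.5, 30]); Merging all regions: only the r=6.5 cylinder is present, so the union is just that shape — area = 109.77 mm². So its area = 109.77 mm². Layer 152 is larger (146.14 vs 109.77 mm²).

layer 152 (z = 22.8 mm)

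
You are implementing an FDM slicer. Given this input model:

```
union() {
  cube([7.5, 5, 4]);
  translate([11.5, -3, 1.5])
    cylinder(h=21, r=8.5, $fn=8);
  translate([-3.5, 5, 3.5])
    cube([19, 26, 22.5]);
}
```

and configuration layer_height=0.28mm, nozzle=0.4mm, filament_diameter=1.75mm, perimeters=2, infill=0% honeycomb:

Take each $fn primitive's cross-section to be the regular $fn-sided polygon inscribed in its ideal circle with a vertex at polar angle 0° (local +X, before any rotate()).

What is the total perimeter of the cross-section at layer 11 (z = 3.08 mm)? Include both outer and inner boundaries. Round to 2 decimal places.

64.51 mm

At z = 3.08 mm: the cube is present — its section is the full 7.5×5 rectangle (perimeter 25.00 mm); the cylinder at (11.5, -3): section is a regular 8-gon, circumradius r=8.5 (perimeter = 2·8·8.500·sin(180°/8) = 52.04 mm); the cube at (-3.5, 5) does not reach this height (z outside [3.5, 26]); Merging all regions: the regions partially overlap (shared area 8.77 mm²), so the edge portions inside another operand are dropped and the merged outline is re-measured after clipping — boundary = 64.51 mm. Overall, the cross-section is a single solid region. Total boundary length (outer) = 64.51 mm.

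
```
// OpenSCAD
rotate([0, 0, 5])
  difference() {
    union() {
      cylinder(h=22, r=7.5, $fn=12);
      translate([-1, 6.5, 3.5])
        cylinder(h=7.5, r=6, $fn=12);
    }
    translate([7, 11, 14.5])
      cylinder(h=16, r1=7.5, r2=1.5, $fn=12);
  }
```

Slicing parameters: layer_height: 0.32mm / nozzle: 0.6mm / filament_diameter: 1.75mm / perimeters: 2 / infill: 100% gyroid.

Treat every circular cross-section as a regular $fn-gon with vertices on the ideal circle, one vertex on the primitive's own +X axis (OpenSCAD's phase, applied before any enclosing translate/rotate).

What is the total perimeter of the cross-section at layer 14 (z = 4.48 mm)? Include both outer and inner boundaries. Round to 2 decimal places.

At z = 4.48 mm: the cylinder: section is a regular 12-gon, circumradius r=7.5 (perimeter = 2·12·7.500·sin(180°/12) = 46.59 mm); the r=6 cylinder at (-1, 6.5) contributes a regular 12-gon of circumradius 6 (perimeter = 2·12·6.000·sin(180°/12) = 37.27 mm); Combining (union): the regions partially overlap (shared area 52.93 mm²), so the edge portions inside another operand are dropped and the merged outline is re-measured after clipping — boundary = 56.12 mm; the cone at (7, 11) is not intersected at this z (z outside [14.5, 30.5]); Taking the first minus the rest: none of the subtracted shapes is present at this height, so that combined region is unchanged — boundary = 56.12 mm; (whole slice rotated 5° about Z — lengths, areas and connectivity unchanged). Overall, the cross-section is a single solid region. Total boundary length (outer) = 56.12 mm.

56.12 mm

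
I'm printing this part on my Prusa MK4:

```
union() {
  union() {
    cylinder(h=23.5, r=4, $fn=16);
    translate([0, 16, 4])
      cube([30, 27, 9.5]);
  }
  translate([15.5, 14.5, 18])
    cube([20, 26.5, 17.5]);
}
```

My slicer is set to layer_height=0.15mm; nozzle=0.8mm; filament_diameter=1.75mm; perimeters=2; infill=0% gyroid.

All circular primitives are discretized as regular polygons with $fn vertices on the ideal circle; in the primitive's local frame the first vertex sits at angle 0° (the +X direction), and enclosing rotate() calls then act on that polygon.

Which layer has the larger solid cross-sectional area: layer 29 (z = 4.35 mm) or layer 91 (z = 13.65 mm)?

layer 29 (z = 4.35 mm)

Layer 29 (z = 4.35): the r=4 cylinder contributes a regular 16-gon of circumradius 4 (area = (16/2)·4.000²·sin(360°/16) = 48.98 mm²); the cube at (0, 16) is present — its section is the full 30×27 rectangle (area 810.00 mm²); Merging all regions: the 2 present regions are separate (no shared area or edge), so areas and boundary lengths simply add and each stays a separate island — area = 858.98 mm²; the cube at (15.5, 14.5) is not intersected at this z (z outside [18, 35.5]); Taking the union: only the result so far is present, so the union is just that shape — area = 858.98 mm². So its area = 858.98 mm². Layer 91 (z = 13.65): the cylinder: section is a regular 16-gon, circumradius r=4 (area = (16/2)·4.000²·sin(360°/16) = 48.98 mm²); the cube at (0, 16) does not reach this height (z outside [4, 13.5]); Merging all regions: only the r=4 cylinder is present, so the union is just that shape — area = 48.98 mm²; the cube at (15.5, 14.5) is not intersected at this z (z outside [18, 35.5]); Taking the union: only that combined region is present, so the union is just that shape — area = 48.98 mm². So its area = 48.98 mm². Layer 29 is larger (858.98 vs 48.98 mm²).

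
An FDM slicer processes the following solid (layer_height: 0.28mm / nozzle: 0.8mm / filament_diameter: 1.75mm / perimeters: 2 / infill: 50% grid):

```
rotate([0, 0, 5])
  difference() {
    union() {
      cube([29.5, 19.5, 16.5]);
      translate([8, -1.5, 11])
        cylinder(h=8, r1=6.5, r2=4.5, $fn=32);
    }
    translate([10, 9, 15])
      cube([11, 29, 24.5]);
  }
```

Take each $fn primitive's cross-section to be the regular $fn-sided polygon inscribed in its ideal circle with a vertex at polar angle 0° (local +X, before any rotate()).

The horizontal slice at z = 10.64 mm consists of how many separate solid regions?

1

At z = 10.64 mm: the 29.5×19.5 cube contributes its full rectangle; the cone at (8, -1.5) is absent (z outside [11, 19]); Combining (union): only the 29.5×19.5 cube is present, so the union is just that shape — 1 connected region; the cube at (10, 9) is absent (z outside [15, 39.5]); After the difference (first − rest): none of the subtracted shapes is present at this height, so that combined region is unchanged — 1 connected region; (whole slice rotated 5° about Z — lengths, areas and connectivity unchanged). The result has 1 disconnected region.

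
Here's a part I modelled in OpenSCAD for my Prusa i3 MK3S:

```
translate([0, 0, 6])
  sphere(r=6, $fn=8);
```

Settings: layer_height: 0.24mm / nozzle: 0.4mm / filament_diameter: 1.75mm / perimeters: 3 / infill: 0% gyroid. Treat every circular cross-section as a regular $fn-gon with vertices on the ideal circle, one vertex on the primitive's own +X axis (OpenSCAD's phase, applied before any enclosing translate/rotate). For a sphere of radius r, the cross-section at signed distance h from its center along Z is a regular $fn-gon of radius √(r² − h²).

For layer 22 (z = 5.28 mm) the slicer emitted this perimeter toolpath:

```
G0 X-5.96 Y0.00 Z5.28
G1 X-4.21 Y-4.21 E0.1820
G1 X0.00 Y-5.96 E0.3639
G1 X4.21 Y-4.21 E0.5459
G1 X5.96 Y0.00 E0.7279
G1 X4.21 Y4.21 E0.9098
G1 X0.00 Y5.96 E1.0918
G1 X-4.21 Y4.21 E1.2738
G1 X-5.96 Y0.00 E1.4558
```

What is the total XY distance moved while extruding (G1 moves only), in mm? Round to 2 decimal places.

Sum the Euclidean lengths of each G1 segment: total = 36.47 mm.

36.47 mm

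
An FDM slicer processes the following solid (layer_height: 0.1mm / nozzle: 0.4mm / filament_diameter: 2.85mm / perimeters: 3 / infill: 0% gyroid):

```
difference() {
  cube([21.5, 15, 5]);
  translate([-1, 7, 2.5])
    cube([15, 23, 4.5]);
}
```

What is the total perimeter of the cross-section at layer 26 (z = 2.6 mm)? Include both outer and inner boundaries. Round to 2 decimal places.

At z = 2.6 mm: the cube (footprint 21.5×15) is included at this height (perimeter 73.00 mm); the 15×23 cube at (-1, 7) contributes its full rectangle (perimeter 76.00 mm); Taking the first minus the rest: starting from the 21.5×15 cube, the 15×23 cube at (-1, 7) partially overlaps it — only the 112.00 mm² overlap (of its 345.00 mm²) is removed, clipping the outline — boundary = 73.00 mm. Overall, the cross-section is a single solid region. Total boundary length (outer) = 73.00 mm.

73.00 mm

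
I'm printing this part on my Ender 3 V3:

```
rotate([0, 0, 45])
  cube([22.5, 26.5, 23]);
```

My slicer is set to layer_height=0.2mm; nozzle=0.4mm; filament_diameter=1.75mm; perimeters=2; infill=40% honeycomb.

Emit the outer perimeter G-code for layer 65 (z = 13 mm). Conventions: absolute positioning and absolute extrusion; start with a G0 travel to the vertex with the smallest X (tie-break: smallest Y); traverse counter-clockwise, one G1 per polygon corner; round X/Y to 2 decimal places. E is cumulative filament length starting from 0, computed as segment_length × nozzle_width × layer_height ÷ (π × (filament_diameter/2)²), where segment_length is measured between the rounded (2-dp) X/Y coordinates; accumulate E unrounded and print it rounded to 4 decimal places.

G0 X-18.74 Y18.74 Z13.00
G1 X0.00 Y0.00 E0.8815
G1 X15.91 Y15.91 E1.6298
G1 X-2.83 Y34.65 E2.5113
G1 X-18.74 Y18.74 E3.2597

At z = 13 mm: the cube (footprint 22.5×26.5) is included at this height; (whole slice rotated 45° about Z — lengths, areas and connectivity unchanged). The outline is a single polygon with 4 vertices. Extrusion per mm of travel: 0.4 × 0.2 / (π × 0.875²) = 0.033260. Accumulating E over each segment gives final E = 3.2597.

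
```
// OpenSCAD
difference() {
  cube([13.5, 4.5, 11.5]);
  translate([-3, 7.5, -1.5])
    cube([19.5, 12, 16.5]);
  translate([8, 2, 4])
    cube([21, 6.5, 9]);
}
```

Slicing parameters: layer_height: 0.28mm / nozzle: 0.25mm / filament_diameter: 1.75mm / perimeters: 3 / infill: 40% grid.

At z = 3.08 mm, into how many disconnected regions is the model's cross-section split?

1

At z = 3.08 mm: the cube (footprint 13.5×4.5) is included at this height; the 19.5×12 cube at (-3, 7.5) contributes its full rectangle; the cube at (8, 2) is absent (z outside [4, 13]); Taking the first minus the rest: starting from the 13.5×4.5 cube, the 19.5×12 cube at (-3, 7.5) misses the remaining region (no effect) — 1 connected region. The result has 1 disconnected region.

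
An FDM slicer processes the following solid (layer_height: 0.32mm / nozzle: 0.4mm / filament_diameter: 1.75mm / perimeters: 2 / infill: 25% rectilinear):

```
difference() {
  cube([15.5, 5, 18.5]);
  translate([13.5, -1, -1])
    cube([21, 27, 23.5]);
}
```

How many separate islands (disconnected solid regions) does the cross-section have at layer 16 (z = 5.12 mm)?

1

At z = 5.12 mm: the cube (footprint 15.5×5) is included at this height; the cube at (13.5, -1) is present — its section is the full 21×27 rectangle; Taking the first minus the rest: starting from the 15.5×5 cube, the 21×27 cube at (13.5, -1) partially overlaps it — only the 10.00 mm² overlap (of its 567.00 mm²) is removed, clipping the outline — 1 connected region. Overall, the cross-section is a single solid region. Island count = 1.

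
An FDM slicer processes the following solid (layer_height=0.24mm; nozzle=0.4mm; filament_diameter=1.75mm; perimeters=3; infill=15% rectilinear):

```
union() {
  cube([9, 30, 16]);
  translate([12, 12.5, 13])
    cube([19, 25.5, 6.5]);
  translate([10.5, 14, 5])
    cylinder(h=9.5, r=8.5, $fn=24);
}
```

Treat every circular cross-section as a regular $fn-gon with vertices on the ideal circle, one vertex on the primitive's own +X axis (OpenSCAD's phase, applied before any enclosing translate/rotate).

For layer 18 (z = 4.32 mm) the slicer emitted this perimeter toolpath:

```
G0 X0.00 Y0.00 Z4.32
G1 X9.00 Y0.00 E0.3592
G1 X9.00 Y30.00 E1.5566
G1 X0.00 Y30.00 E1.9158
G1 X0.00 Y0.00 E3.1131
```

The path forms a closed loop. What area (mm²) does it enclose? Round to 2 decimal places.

Apply the shoelace formula to the sequence of (X, Y) vertices; enclosed area = 270.00 mm².

270.00 mm²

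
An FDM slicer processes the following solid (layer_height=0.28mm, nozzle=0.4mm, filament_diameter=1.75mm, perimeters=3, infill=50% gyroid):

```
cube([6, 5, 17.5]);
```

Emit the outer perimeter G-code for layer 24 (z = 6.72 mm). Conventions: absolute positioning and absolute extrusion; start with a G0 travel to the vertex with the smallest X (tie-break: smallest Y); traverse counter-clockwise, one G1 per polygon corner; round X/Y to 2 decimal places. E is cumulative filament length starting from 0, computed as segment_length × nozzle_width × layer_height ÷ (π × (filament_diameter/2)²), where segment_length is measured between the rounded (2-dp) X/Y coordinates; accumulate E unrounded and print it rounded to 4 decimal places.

G0 X0.00 Y0.00 Z6.72
G1 X6.00 Y0.00 E0.2794
G1 X6.00 Y5.00 E0.5122
G1 X0.00 Y5.00 E0.7916
G1 X0.00 Y0.00 E1.0244

At z = 6.72 mm: the cube is present — its section is the full 6×5 rectangle. The outline is a single polygon with 4 vertices. Extrusion per mm of travel: 0.4 × 0.28 / (π × 0.875²) = 0.046564. Accumulating E over each segment gives final E = 1.0244.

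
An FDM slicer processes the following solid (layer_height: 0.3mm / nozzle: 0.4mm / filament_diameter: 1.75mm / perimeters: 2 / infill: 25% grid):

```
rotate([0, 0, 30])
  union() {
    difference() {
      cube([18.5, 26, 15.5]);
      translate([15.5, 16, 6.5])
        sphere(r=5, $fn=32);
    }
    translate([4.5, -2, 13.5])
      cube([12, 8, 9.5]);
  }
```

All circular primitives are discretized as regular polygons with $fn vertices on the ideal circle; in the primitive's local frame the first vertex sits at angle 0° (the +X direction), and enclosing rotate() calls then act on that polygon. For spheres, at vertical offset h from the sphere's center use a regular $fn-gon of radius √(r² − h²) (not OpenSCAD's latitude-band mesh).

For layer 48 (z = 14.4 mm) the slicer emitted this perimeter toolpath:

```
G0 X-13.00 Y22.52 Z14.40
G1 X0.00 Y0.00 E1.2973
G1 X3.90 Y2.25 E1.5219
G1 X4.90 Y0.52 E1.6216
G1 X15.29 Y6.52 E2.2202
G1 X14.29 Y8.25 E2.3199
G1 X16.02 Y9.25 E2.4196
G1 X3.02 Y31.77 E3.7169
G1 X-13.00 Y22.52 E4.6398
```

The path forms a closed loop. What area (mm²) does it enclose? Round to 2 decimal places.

Apply the shoelace formula to the sequence of (X, Y) vertices; enclosed area = 505.02 mm².

505.02 mm²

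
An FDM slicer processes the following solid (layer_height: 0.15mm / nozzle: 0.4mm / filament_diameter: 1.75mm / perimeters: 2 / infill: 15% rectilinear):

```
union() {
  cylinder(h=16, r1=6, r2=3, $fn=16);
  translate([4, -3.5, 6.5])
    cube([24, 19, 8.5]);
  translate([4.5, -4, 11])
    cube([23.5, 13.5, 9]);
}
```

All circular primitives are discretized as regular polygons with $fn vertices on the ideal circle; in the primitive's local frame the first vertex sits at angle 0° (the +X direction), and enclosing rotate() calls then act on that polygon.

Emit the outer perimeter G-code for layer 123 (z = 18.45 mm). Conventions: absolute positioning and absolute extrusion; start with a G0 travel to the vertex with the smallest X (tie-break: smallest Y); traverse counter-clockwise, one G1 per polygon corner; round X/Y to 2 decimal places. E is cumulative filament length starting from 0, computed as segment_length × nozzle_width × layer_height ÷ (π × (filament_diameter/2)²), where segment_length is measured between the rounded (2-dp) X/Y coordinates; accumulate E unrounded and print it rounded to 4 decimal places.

G0 X4.50 Y-4.00 Z18.45
G1 X28.00 Y-4.00 E0.5862
G1 X28.00 Y9.50 E0.9230
G1 X4.50 Y9.50 E1.5092
G1 X4.50 Y-4.00 E1.8459

At z = 18.45 mm: the cone is not intersected at this z (z outside [0, 16]); the cube at (4, -3.5) is absent (z outside [6.5, 15]); the cube at (4.5, -4) (footprint 23.5×13.5) is included at this height; Combining (union): only the 23.5×13.5 cube at (4.5, -4) is present, so the union is just that shape — 1 connected region. The outline is a single polygon with 4 vertices. Extrusion per mm of travel: 0.4 × 0.15 / (π × 0.875²) = 0.024945. Accumulating E over each segment gives final E = 1.8459.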